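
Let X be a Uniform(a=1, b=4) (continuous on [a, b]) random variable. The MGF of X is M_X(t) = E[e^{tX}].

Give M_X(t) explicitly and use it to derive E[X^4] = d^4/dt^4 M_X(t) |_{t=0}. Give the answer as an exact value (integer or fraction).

E[X^4] = M^(4)(0) = 341/5

M_X(t) = (e^(4*t) - e^(t))/(3*t)
M^(4)(t) = (256*t^4*e^(4*t) - t^4*e^(t) - 256*t^3*e^(4*t) + 4*t^3*e^(t) + 192*t^2*e^(4*t) - 12*t^2*e^(t) - 96*t*e^(4*t) + 24*t*e^(t) + 24*e^(4*t) - 24*e^(t))/(3*t^5)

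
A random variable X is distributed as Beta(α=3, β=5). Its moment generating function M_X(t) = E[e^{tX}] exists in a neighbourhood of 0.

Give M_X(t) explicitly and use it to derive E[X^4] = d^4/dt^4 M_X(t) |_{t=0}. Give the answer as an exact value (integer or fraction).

M_X(t) = ₁F₁(3; 8; t)
dM/dt = 3*₁F₁(4; 9; t)/8
d^2M/dt^2 = ₁F₁(5; 10; t)/6
d^3M/dt^3 = ₁F₁(6; 11; t)/12
d^4M/dt^4 = ₁F₁(7; 12; t)/22

E[X^4] = d^4M/dt^4 |_{t=0} = 1/22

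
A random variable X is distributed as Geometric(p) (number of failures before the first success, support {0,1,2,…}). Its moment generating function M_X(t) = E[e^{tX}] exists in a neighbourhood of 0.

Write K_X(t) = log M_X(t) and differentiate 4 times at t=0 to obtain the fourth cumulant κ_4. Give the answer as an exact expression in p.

M_X(t) = p/(-(1 - p)*e^(t) + 1)
K_X(t) = log M_X(t) = log(p) - log(-(1 - p)*e^(t) + 1)
dK/dt = (-p*e^(t) + e^(t))/(p*e^(t) - e^(t) + 1)
d^2K/dt^2 = (-p*e^(t) + e^(t))/(p^2*e^(2*t) - 2*p*e^(2*t) + 2*p*e^(t) + e^(2*t) - 2*e^(t) + 1)

κ_4 = d^4K/dt^4 |_{t=0} = (-p^3 + 7*p^2 - 12*p + 6)/p^4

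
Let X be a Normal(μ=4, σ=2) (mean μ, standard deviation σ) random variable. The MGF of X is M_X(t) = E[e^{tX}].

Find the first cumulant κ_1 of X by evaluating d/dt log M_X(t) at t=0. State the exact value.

M_X(t) = e^(2*t^2 + 4*t)
K_X(t) = log M_X(t) = 2*t^2 + 4*t
K^(1)(t) = 4*t + 4

κ_1 = K^(1)(0) = 4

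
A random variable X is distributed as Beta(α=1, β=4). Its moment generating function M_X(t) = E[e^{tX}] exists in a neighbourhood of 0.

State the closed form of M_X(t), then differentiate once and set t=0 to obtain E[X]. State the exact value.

E[X] = M′(0) = 1/5

M_X(t) = ₁F₁(1; 5; t)
M′(t) = ₁F₁(2; 6; t)/5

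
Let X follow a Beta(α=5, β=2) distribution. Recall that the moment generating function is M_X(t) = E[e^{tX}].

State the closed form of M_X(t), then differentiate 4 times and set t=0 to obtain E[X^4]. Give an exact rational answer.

M_X(t) = ₁F₁(5; 7; t)
M^(4)(t) = ₁F₁(9; 11; t)/3

E[X^4] = M^(4)(0) = 1/3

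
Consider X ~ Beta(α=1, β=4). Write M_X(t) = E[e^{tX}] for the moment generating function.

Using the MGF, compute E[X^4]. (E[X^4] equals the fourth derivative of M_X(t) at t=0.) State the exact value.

E[X^4] = D^4[M](0) = 1/70

M_X(t) = ₁F₁(1; 5; t)
D^4[M](t) = ₁F₁(5; 9; t)/70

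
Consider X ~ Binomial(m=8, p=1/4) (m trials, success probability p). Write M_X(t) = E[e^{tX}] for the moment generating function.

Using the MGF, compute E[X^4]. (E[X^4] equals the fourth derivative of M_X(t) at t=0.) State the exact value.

M_X(t) = (e^(t)/4 + 3/4)^8
M′(t) = e^(8*t)/8192 + 21*e^(7*t)/8192 + 189*e^(6*t)/8192 + 945*e^(5*t)/8192 + 2835*e^(4*t)/8192 + 5103*e^(3*t)/8192 + 5103*e^(2*t)/8192 + 2187*e^(t)/8192
M′′(t) = e^(8*t)/1024 + 147*e^(7*t)/8192 + 567*e^(6*t)/4096 + 4725*e^(5*t)/8192 + 2835*e^(4*t)/2048 + 15309*e^(3*t)/8192 + 5103*e^(2*t)/4096 + 2187*e^(t)/8192
M′′′(t) = e^(8*t)/128 + 1029*e^(7*t)/8192 + 1701*e^(6*t)/2048 + 23625*e^(5*t)/8192 + 2835*e^(4*t)/512 + 45927*e^(3*t)/8192 + 5103*e^(2*t)/2048 + 2187*e^(t)/8192
M′′′′(t) = e^(8*t)/16 + 7203*e^(7*t)/8192 + 5103*e^(6*t)/1024 + 118125*e^(5*t)/8192 + 2835*e^(4*t)/128 + 137781*e^(3*t)/8192 + 5103*e^(2*t)/1024 + 2187*e^(t)/8192

E[X^4] = M′′′′(0) = 1033/16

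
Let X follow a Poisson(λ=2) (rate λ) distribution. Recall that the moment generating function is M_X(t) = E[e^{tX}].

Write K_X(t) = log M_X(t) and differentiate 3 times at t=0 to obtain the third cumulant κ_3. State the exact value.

κ_3 = K′′′(0) = 2

M_X(t) = e^(2*e^(t) - 2)
K_X(t) = log M_X(t) = 2*e^(t) - 2
K′(t) = 2*e^(t)
K′′(t) = 2*e^(t)
K′′′(t) = 2*e^(t)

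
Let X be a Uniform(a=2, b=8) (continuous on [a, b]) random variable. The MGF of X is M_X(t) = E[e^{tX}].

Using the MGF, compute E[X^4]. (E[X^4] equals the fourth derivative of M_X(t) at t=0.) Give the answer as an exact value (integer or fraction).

M_X(t) = (e^(8*t) - e^(2*t))/(6*t)

E[X^4] = M^(4)(0) = 5456/5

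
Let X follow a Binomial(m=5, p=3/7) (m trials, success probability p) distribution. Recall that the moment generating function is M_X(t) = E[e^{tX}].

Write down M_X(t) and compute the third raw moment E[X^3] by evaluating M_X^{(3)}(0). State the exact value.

M_X(t) = (3*e^(t)/7 + 4/7)^5
D^3[M](t) = 30375*e^(5*t)/16807 + 103680*e^(4*t)/16807 + 116640*e^(3*t)/16807 + 46080*e^(2*t)/16807 + 3840*e^(t)/16807

E[X^3] = D^3[M](0) = 6135/343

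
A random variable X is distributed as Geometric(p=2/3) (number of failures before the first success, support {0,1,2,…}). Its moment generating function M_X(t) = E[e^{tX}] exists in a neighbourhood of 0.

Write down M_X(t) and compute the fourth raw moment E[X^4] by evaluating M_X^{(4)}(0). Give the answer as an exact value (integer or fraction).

E[X^4] = M′′′′(0) = 10

M_X(t) = 2/(3*(1 - e^(t)/3))
M′(t) = 2*e^(t)/(e^(2*t) - 6*e^(t) + 9)
M′′(t) = (-2*e^(2*t) - 6*e^(t))/(e^(3*t) - 9*e^(2*t) + 27*e^(t) - 27)
M′′′(t) = (2*e^(3*t) + 24*e^(2*t) + 18*e^(t))/(e^(4*t) - 12*e^(3*t) + 54*e^(2*t) - 108*e^(t) + 81)
M′′′′(t) = (-2*e^(4*t) - 66*e^(3*t) - 198*e^(2*t) - 54*e^(t))/(e^(5*t) - 15*e^(4*t) + 90*e^(3*t) - 270*e^(2*t) + 405*e^(t) - 243)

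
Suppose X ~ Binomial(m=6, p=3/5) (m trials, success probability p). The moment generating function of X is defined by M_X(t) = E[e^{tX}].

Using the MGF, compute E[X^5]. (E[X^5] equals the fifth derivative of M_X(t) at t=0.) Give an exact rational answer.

M_X(t) = (3*e^(t)/5 + 2/5)^6
M′(t) = 4374*e^(6*t)/15625 + 2916*e^(5*t)/3125 + 3888*e^(4*t)/3125 + 2592*e^(3*t)/3125 + 864*e^(2*t)/3125 + 576*e^(t)/15625
M′′(t) = 26244*e^(6*t)/15625 + 2916*e^(5*t)/625 + 15552*e^(4*t)/3125 + 7776*e^(3*t)/3125 + 1728*e^(2*t)/3125 + 576*e^(t)/15625
M′′′(t) = 157464*e^(6*t)/15625 + 2916*e^(5*t)/125 + 62208*e^(4*t)/3125 + 23328*e^(3*t)/3125 + 3456*e^(2*t)/3125 + 576*e^(t)/15625
M′′′′(t) = 944784*e^(6*t)/15625 + 2916*e^(5*t)/25 + 248832*e^(4*t)/3125 + 69984*e^(3*t)/3125 + 6912*e^(2*t)/3125 + 576*e^(t)/15625
M′′′′′(t) = 5668704*e^(6*t)/15625 + 2916*e^(5*t)/5 + 995328*e^(4*t)/3125 + 209952*e^(3*t)/3125 + 13824*e^(2*t)/3125 + 576*e^(t)/15625

E[X^5] = M′′′′′(0) = 835092/625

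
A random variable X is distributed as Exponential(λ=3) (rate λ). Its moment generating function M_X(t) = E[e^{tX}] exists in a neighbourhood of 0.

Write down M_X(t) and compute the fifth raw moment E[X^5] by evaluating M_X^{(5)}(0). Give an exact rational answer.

M_X(t) = 3/(3 - t)
M^(5)(t) = 360/(t^6 - 18*t^5 + 135*t^4 - 540*t^3 + 1215*t^2 - 1458*t + 729)

E[X^5] = M^(5)(0) = 40/81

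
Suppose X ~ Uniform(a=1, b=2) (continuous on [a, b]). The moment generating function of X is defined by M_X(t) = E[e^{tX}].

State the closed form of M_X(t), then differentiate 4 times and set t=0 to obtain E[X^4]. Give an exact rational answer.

M_X(t) = (e^(2*t) - e^(t))/t
M′(t) = (2*t*e^(2*t) - t*e^(t) - e^(2*t) + e^(t))/t^2
M′′(t) = (4*t^2*e^(2*t) - t^2*e^(t) - 4*t*e^(2*t) + 2*t*e^(t) + 2*e^(2*t) - 2*e^(t))/t^3
M′′′(t) = (8*t^3*e^(2*t) - t^3*e^(t) - 12*t^2*e^(2*t) + 3*t^2*e^(t) + 12*t*e^(2*t) - 6*t*e^(t) - 6*e^(2*t) + 6*e^(t))/t^4
M′′′′(t) = (16*t^4*e^(2*t) - t^4*e^(t) - 32*t^3*e^(2*t) + 4*t^3*e^(t) + 48*t^2*e^(2*t) - 12*t^2*e^(t) - 48*t*e^(2*t) + 24*t*e^(t) + 24*e^(2*t) - 24*e^(t))/t^5

E[X^4] = M′′′′(0) = 31/5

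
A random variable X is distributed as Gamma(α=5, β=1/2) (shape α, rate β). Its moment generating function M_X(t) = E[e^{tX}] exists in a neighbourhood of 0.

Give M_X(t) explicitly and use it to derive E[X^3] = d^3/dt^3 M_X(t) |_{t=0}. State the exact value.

M_X(t) = 1/(32*(1/2 - t)^5)
M^(3)(t) = 1680/(256*t^8 - 1024*t^7 + 1792*t^6 - 1792*t^5 + 1120*t^4 - 448*t^3 + 112*t^2 - 16*t + 1)

E[X^3] = M^(3)(0) = 1680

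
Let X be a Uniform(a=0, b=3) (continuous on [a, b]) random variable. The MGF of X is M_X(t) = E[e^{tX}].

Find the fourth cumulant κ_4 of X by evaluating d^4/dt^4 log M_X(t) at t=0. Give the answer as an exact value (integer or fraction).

M_X(t) = (e^(3*t) - 1)/(3*t)
K_X(t) = log M_X(t) = -log(t) + log(e^(3*t) - 1) - log(3)
dK/dt = (3*t*e^(3*t) - e^(3*t) + 1)/(t*e^(3*t) - t)
d^2K/dt^2 = (-9*t^2*e^(3*t) + e^(6*t) - 2*e^(3*t) + 1)/(t^2*e^(6*t) - 2*t^2*e^(3*t) + t^2)
d^3K/dt^3 = (27*t^3*e^(6*t) + 27*t^3*e^(3*t) - 2*e^(9*t) + 6*e^(6*t) - 6*e^(3*t) + 2)/(t^3*e^(9*t) - 3*t^3*e^(6*t) + 3*t^3*e^(3*t) - t^3)

κ_4 = d^4K/dt^4 |_{t=0} = -27/40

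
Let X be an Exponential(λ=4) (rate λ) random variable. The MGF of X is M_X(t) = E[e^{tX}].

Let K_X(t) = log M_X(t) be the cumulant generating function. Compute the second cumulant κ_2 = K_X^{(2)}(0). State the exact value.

M_X(t) = 4/(4 - t)
K_X(t) = log M_X(t) = -log(4 - t) + 2*log(2)
K′(t) = -1/(t - 4)
K′′(t) = 1/(t^2 - 8*t + 16)

κ_2 = K′′(0) = 1/16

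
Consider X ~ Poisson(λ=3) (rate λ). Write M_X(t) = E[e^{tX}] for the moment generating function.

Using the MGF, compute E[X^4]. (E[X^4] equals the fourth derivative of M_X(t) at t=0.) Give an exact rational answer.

E[X^4] = M′′′′(0) = 309

M_X(t) = e^(3*e^(t) - 3)
M′(t) = 3*e^(-3)*e^(t)*e^(3*e^(t))
M′′(t) = (9*e^(2*t)*e^(3*e^(t)) + 3*e^(t)*e^(3*e^(t)))*e^(-3)
M′′′(t) = (27*e^(3*t)*e^(3*e^(t)) + 27*e^(2*t)*e^(3*e^(t)) + 3*e^(t)*e^(3*e^(t)))*e^(-3)
M′′′′(t) = (81*e^(4*t)*e^(3*e^(t)) + 162*e^(3*t)*e^(3*e^(t)) + 63*e^(2*t)*e^(3*e^(t)) + 3*e^(t)*e^(3*e^(t)))*e^(-3)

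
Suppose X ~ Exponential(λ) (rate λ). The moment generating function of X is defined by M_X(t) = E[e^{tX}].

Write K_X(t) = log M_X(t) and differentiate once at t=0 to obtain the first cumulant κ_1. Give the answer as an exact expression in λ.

κ_1 = dK/dt |_{t=0} = 1/λ

M_X(t) = λ/(λ - t)
K_X(t) = log M_X(t) = log(λ) - log(λ - t)
dK/dt = -1/(-λ + t)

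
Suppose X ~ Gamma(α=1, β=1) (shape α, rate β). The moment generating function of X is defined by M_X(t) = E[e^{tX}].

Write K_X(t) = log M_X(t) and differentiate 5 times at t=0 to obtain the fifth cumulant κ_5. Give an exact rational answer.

M_X(t) = 1/(1 - t)
K_X(t) = log M_X(t) = -log(1 - t)
K′(t) = -1/(t - 1)
K′′(t) = 1/(t^2 - 2*t + 1)
K′′′(t) = -2/(t^3 - 3*t^2 + 3*t - 1)
K′′′′(t) = 6/(t^4 - 4*t^3 + 6*t^2 - 4*t + 1)
K′′′′′(t) = -24/(t^5 - 5*t^4 + 10*t^3 - 10*t^2 + 5*t - 1)

κ_5 = K′′′′′(0) = 24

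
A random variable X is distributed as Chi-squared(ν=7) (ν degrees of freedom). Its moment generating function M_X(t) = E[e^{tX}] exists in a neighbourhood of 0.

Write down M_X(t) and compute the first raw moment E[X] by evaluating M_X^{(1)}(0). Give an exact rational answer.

M_X(t) = (1 - 2*t)^(-7/2)
dM/dt = 7/(16*t^4*√(1 - 2*t) - 32*t^3*√(1 - 2*t) + 24*t^2*√(1 - 2*t) - 8*t*√(1 - 2*t) + √(1 - 2*t))

E[X] = dM/dt |_{t=0} = 7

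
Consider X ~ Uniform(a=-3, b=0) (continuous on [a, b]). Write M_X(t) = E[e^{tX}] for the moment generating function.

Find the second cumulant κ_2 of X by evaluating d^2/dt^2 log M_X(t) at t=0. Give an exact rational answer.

M_X(t) = (1 - e^(-3*t))/(3*t)
K_X(t) = log M_X(t) = -log(t) + log(1 - e^(-3*t)) - log(3)
dK/dt = (3*t - e^(3*t) + 1)/(t*e^(3*t) - t)
d^2K/dt^2 = (-9*t^2*e^(3*t) + e^(6*t) - 2*e^(3*t) + 1)/(t^2*e^(6*t) - 2*t^2*e^(3*t) + t^2)

κ_2 = d^2K/dt^2 |_{t=0} = 3/4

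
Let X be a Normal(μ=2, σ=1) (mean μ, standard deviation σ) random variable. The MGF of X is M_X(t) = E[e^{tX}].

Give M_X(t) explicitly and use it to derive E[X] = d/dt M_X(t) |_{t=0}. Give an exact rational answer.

E[X] = M′(0) = 2

M_X(t) = e^(t^2/2 + 2*t)
M′(t) = t*e^(2*t)*e^(t^2/2) + 2*e^(2*t)*e^(t^2/2)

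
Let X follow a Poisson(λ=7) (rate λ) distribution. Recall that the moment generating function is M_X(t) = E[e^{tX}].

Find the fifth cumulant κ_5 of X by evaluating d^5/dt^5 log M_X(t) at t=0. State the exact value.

M_X(t) = e^(7*e^(t) - 7)
K_X(t) = log M_X(t) = 7*e^(t) - 7
dK/dt = 7*e^(t)
d^2K/dt^2 = 7*e^(t)
d^3K/dt^3 = 7*e^(t)
d^4K/dt^4 = 7*e^(t)
d^5K/dt^5 = 7*e^(t)

κ_5 = d^5K/dt^5 |_{t=0} = 7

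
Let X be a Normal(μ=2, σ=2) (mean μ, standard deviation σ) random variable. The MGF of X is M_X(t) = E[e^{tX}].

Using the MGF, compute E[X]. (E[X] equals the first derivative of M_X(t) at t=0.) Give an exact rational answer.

E[X] = M′(0) = 2

M_X(t) = e^(2*t^2 + 2*t)
M′(t) = 4*t*e^(2*t)*e^(2*t^2) + 2*e^(2*t)*e^(2*t^2)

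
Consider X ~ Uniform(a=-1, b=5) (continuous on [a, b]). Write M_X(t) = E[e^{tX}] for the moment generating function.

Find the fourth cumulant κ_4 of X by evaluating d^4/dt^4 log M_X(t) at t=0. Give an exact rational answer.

κ_4 = D^4[K](0) = -54/5

M_X(t) = (e^(5*t) - e^(-t))/(6*t)
K_X(t) = log M_X(t) = -log(t) + log(e^(5*t) - e^(-t)) - log(6)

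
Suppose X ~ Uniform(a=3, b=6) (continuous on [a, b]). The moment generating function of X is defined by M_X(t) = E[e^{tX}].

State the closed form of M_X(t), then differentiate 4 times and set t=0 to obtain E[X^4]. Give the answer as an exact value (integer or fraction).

E[X^4] = M^(4)(0) = 2511/5

M_X(t) = (e^(6*t) - e^(3*t))/(3*t)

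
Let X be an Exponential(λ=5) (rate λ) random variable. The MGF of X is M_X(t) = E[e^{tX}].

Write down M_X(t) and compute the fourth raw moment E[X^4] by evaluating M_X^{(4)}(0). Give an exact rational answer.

E[X^4] = d^4M/dt^4 |_{t=0} = 24/625

M_X(t) = 5/(5 - t)
dM/dt = 5/(t^2 - 10*t + 25)
d^2M/dt^2 = -10/(t^3 - 15*t^2 + 75*t - 125)
d^3M/dt^3 = 30/(t^4 - 20*t^3 + 150*t^2 - 500*t + 625)
d^4M/dt^4 = -120/(t^5 - 25*t^4 + 250*t^3 - 1250*t^2 + 3125*t - 3125)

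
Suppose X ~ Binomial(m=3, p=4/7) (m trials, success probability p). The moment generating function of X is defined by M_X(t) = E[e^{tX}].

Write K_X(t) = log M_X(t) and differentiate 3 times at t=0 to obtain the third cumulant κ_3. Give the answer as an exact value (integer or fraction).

M_X(t) = (4*e^(t)/7 + 3/7)^3
K_X(t) = log M_X(t) = 3*log(4*e^(t)/7 + 3/7)
dK/dt = 12*e^(t)/(4*e^(t) + 3)
d^2K/dt^2 = 36*e^(t)/(16*e^(2*t) + 24*e^(t) + 9)
d^3K/dt^3 = (-144*e^(2*t) + 108*e^(t))/(64*e^(3*t) + 144*e^(2*t) + 108*e^(t) + 27)

κ_3 = d^3K/dt^3 |_{t=0} = -36/343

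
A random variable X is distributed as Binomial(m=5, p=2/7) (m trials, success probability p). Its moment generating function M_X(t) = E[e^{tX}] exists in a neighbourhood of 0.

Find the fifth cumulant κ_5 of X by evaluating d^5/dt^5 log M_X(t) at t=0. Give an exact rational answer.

M_X(t) = (2*e^(t)/7 + 5/7)^5
K_X(t) = log M_X(t) = 5*log(2*e^(t)/7 + 5/7)
K′(t) = 10*e^(t)/(2*e^(t) + 5)
K′′(t) = 50*e^(t)/(4*e^(2*t) + 20*e^(t) + 25)
K′′′(t) = (-100*e^(2*t) + 250*e^(t))/(8*e^(3*t) + 60*e^(2*t) + 150*e^(t) + 125)
K′′′′(t) = (200*e^(3*t) - 2000*e^(2*t) + 1250*e^(t))/(16*e^(4*t) + 160*e^(3*t) + 600*e^(2*t) + 1000*e^(t) + 625)
K′′′′′(t) = (-400*e^(4*t) + 11000*e^(3*t) - 27500*e^(2*t) + 6250*e^(t))/(32*e^(5*t) + 400*e^(4*t) + 2000*e^(3*t) + 5000*e^(2*t) + 6250*e^(t) + 3125)

κ_5 = K′′′′′(0) = -10650/16807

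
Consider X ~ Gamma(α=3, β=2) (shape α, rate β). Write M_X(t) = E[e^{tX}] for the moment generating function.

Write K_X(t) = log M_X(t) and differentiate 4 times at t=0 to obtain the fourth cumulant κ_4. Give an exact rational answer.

M_X(t) = 8/(2 - t)^3
K_X(t) = log M_X(t) = -3*log(2 - t) + 3*log(2)
K′(t) = -3/(t - 2)
K′′(t) = 3/(t^2 - 4*t + 4)
K′′′(t) = -6/(t^3 - 6*t^2 + 12*t - 8)
K′′′′(t) = 18/(t^4 - 8*t^3 + 24*t^2 - 32*t + 16)

κ_4 = K′′′′(0) = 9/8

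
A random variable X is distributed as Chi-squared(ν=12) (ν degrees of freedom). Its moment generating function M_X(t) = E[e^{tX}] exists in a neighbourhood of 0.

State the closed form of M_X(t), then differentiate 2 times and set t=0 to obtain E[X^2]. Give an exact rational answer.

M_X(t) = (1 - 2*t)^(-6)
M^(2)(t) = 168/(256*t^8 - 1024*t^7 + 1792*t^6 - 1792*t^5 + 1120*t^4 - 448*t^3 + 112*t^2 - 16*t + 1)

E[X^2] = M^(2)(0) = 168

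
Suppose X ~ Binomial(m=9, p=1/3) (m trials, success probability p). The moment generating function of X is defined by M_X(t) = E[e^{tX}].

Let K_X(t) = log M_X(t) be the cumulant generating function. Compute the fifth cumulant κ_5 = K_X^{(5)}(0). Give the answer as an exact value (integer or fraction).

M_X(t) = (e^(t)/3 + 2/3)^9
K_X(t) = log M_X(t) = 9*log(e^(t)/3 + 2/3)
K′(t) = 9*e^(t)/(e^(t) + 2)
K′′(t) = 18*e^(t)/(e^(2*t) + 4*e^(t) + 4)
K′′′(t) = (-18*e^(2*t) + 36*e^(t))/(e^(3*t) + 6*e^(2*t) + 12*e^(t) + 8)
K′′′′(t) = (18*e^(3*t) - 144*e^(2*t) + 72*e^(t))/(e^(4*t) + 8*e^(3*t) + 24*e^(2*t) + 32*e^(t) + 16)
K′′′′′(t) = (-18*e^(4*t) + 396*e^(3*t) - 792*e^(2*t) + 144*e^(t))/(e^(5*t) + 10*e^(4*t) + 40*e^(3*t) + 80*e^(2*t) + 80*e^(t) + 32)

κ_5 = K′′′′′(0) = -10/9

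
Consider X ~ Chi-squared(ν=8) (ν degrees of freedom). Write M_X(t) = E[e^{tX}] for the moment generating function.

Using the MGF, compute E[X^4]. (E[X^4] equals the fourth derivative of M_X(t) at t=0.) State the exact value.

M_X(t) = (1 - 2*t)^(-4)
dM/dt = -8/(32*t^5 - 80*t^4 + 80*t^3 - 40*t^2 + 10*t - 1)
d^2M/dt^2 = 80/(64*t^6 - 192*t^5 + 240*t^4 - 160*t^3 + 60*t^2 - 12*t + 1)
d^3M/dt^3 = -960/(128*t^7 - 448*t^6 + 672*t^5 - 560*t^4 + 280*t^3 - 84*t^2 + 14*t - 1)
d^4M/dt^4 = 13440/(256*t^8 - 1024*t^7 + 1792*t^6 - 1792*t^5 + 1120*t^4 - 448*t^3 + 112*t^2 - 16*t + 1)

E[X^4] = d^4M/dt^4 |_{t=0} = 13440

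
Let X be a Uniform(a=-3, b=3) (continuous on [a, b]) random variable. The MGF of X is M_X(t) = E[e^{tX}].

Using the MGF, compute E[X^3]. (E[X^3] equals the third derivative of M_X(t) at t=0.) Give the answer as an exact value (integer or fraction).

M_X(t) = (e^(3*t) - e^(-3*t))/(6*t)
dM/dt = (3*t*e^(6*t) + 3*t - e^(6*t) + 1)*e^(-3*t)/(6*t^2)
d^2M/dt^2 = (9*t^2*e^(6*t) - 9*t^2 - 6*t*e^(6*t) - 6*t + 2*e^(6*t) - 2)*e^(-3*t)/(6*t^3)
d^3M/dt^3 = (9*t^3*e^(6*t) + 9*t^3 - 9*t^2*e^(6*t) + 9*t^2 + 6*t*e^(6*t) + 6*t - 2*e^(6*t) + 2)*e^(-3*t)/(2*t^4)

E[X^3] = d^3M/dt^3 |_{t=0} = 0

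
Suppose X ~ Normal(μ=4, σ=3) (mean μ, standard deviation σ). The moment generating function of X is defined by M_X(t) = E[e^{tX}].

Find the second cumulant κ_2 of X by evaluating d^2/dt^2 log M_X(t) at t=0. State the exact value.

M_X(t) = e^(9*t^2/2 + 4*t)
K_X(t) = log M_X(t) = 9*t^2/2 + 4*t
dK/dt = 9*t + 4
d^2K/dt^2 = 9

κ_2 = d^2K/dt^2 |_{t=0} = 9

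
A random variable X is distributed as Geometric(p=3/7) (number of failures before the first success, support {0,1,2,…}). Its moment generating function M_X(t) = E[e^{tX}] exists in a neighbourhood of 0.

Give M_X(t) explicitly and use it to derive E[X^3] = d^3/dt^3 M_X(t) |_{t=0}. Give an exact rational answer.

M_X(t) = 3/(7*(1 - 4*e^(t)/7))
M^(3)(t) = (192*e^(3*t) + 1344*e^(2*t) + 588*e^(t))/(256*e^(4*t) - 1792*e^(3*t) + 4704*e^(2*t) - 5488*e^(t) + 2401)

E[X^3] = M^(3)(0) = 236/9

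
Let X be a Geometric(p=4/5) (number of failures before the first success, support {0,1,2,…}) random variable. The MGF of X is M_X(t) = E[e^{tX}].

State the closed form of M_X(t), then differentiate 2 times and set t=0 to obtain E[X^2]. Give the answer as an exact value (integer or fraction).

M_X(t) = 4/(5*(1 - e^(t)/5))
D^2[M](t) = (-4*e^(2*t) - 20*e^(t))/(e^(3*t) - 15*e^(2*t) + 75*e^(t) - 125)

E[X^2] = D^2[M](0) = 3/8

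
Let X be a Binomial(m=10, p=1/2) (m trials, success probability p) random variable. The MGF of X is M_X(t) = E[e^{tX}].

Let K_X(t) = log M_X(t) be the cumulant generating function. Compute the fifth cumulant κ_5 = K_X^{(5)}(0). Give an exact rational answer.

M_X(t) = (e^(t)/2 + 1/2)^10
K_X(t) = log M_X(t) = 10*log(e^(t)/2 + 1/2)
D^5[K](t) = (-10*e^(4*t) + 110*e^(3*t) - 110*e^(2*t) + 10*e^(t))/(e^(5*t) + 5*e^(4*t) + 10*e^(3*t) + 10*e^(2*t) + 5*e^(t) + 1)

κ_5 = D^5[K](0) = 0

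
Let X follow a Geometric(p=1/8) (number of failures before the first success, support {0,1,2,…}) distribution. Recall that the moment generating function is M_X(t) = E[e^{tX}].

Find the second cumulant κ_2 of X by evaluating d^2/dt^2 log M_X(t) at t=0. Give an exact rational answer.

M_X(t) = 1/(8*(1 - 7*e^(t)/8))
K_X(t) = log M_X(t) = -log(1 - 7*e^(t)/8) - 3*log(2)
K′(t) = -7*e^(t)/(7*e^(t) - 8)
K′′(t) = 56*e^(t)/(49*e^(2*t) - 112*e^(t) + 64)

κ_2 = K′′(0) = 56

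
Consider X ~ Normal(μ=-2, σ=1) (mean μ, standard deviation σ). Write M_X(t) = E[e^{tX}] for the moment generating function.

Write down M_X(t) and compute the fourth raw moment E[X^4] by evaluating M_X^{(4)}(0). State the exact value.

E[X^4] = D^4[M](0) = 43

M_X(t) = e^(t^2/2 - 2*t)
D^4[M](t) = (t^4*e^(t^2/2) - 8*t^3*e^(t^2/2) + 30*t^2*e^(t^2/2) - 56*t*e^(t^2/2) + 43*e^(t^2/2))*e^(-2*t)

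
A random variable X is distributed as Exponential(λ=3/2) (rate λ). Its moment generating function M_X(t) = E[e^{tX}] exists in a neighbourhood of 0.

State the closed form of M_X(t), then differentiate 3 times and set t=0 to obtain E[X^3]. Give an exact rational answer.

M_X(t) = 3/(2*(3/2 - t))
dM/dt = 6/(4*t^2 - 12*t + 9)
d^2M/dt^2 = -24/(8*t^3 - 36*t^2 + 54*t - 27)
d^3M/dt^3 = 144/(16*t^4 - 96*t^3 + 216*t^2 - 216*t + 81)

E[X^3] = d^3M/dt^3 |_{t=0} = 16/9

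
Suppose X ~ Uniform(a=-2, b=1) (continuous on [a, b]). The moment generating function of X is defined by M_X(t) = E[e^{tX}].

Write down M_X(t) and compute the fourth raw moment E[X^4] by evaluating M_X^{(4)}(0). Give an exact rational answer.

E[X^4] = M′′′′(0) = 11/5

M_X(t) = (e^(t) - e^(-2*t))/(3*t)
M′(t) = (t*e^(3*t) + 2*t - e^(3*t) + 1)*e^(-2*t)/(3*t^2)
M′′(t) = (t^2*e^(3*t) - 4*t^2 - 2*t*e^(3*t) - 4*t + 2*e^(3*t) - 2)*e^(-2*t)/(3*t^3)
M′′′(t) = (t^3*e^(3*t) + 8*t^3 - 3*t^2*e^(3*t) + 12*t^2 + 6*t*e^(3*t) + 12*t - 6*e^(3*t) + 6)*e^(-2*t)/(3*t^4)
M′′′′(t) = (t^4*e^(3*t) - 16*t^4 - 4*t^3*e^(3*t) - 32*t^3 + 12*t^2*e^(3*t) - 48*t^2 - 24*t*e^(3*t) - 48*t + 24*e^(3*t) - 24)*e^(-2*t)/(3*t^5)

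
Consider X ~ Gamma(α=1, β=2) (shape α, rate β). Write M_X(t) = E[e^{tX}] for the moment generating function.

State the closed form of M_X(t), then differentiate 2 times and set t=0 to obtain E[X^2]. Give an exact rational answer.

M_X(t) = 2/(2 - t)
M′(t) = 2/(t^2 - 4*t + 4)
M′′(t) = -4/(t^3 - 6*t^2 + 12*t - 8)

E[X^2] = M′′(0) = 1/2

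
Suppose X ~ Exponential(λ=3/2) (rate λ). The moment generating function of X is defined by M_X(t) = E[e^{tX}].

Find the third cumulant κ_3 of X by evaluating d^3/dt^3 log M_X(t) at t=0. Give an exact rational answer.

M_X(t) = 3/(2*(3/2 - t))
K_X(t) = log M_X(t) = -log(3/2 - t) - log(2) + log(3)
dK/dt = -2/(2*t - 3)
d^2K/dt^2 = 4/(4*t^2 - 12*t + 9)
d^3K/dt^3 = -16/(8*t^3 - 36*t^2 + 54*t - 27)

κ_3 = d^3K/dt^3 |_{t=0} = 16/27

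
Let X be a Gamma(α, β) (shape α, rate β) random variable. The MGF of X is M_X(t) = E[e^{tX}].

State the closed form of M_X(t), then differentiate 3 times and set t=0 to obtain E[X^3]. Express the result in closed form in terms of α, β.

E[X^3] = d^3M/dt^3 |_{t=0} = α*(α^2 + 3*α + 2)/β^3

M_X(t) = (β/(β - t))^α
dM/dt = -α*β^α*(1/(β - t))^α/(-β + t)
d^2M/dt^2 = (α^2*β^α*(1/(β - t))^α + α*β^α*(1/(β - t))^α)/(β^2 - 2*β*t + t^2)
d^3M/dt^3 = (-α^3*β^α*(1/(β - t))^α - 3*α^2*β^α*(1/(β - t))^α - 2*α*β^α*(1/(β - t))^α)/(-β^3 + 3*β^2*t - 3*β*t^2 + t^3)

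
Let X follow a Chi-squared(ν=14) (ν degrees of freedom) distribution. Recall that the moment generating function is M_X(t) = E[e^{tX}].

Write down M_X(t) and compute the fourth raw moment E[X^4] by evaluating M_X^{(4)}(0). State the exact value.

E[X^4] = M′′′′(0) = 80640

M_X(t) = (1 - 2*t)^(-7)
M′(t) = 14/(256*t^8 - 1024*t^7 + 1792*t^6 - 1792*t^5 + 1120*t^4 - 448*t^3 + 112*t^2 - 16*t + 1)
M′′(t) = -224/(512*t^9 - 2304*t^8 + 4608*t^7 - 5376*t^6 + 4032*t^5 - 2016*t^4 + 672*t^3 - 144*t^2 + 18*t - 1)
M′′′(t) = 4032/(1024*t^10 - 5120*t^9 + 11520*t^8 - 15360*t^7 + 13440*t^6 - 8064*t^5 + 3360*t^4 - 960*t^3 + 180*t^2 - 20*t + 1)
M′′′′(t) = -80640/(2048*t^11 - 11264*t^10 + 28160*t^9 - 42240*t^8 + 42240*t^7 - 29568*t^6 + 14784*t^5 - 5280*t^4 + 1320*t^3 - 220*t^2 + 22*t - 1)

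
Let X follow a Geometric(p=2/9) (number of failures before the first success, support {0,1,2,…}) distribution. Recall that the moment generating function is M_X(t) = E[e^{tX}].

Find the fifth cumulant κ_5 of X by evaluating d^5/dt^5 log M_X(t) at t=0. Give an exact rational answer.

κ_5 = K^(5)(0) = 23940

M_X(t) = 2/(9*(1 - 7*e^(t)/9))
K_X(t) = log M_X(t) = -log(1 - 7*e^(t)/9) - 2*log(3) + log(2)
K^(5)(t) = (-21609*e^(4*t) - 305613*e^(3*t) - 392931*e^(2*t) - 45927*e^(t))/(16807*e^(5*t) - 108045*e^(4*t) + 277830*e^(3*t) - 357210*e^(2*t) + 229635*e^(t) - 59049)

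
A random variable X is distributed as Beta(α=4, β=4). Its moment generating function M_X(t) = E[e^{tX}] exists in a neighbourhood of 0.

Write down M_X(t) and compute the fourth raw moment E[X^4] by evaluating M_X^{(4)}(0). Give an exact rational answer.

E[X^4] = d^4M/dt^4 |_{t=0} = 7/66

M_X(t) = ₁F₁(4; 8; t)
dM/dt = ₁F₁(5; 9; t)/2
d^2M/dt^2 = 5*₁F₁(6; 10; t)/18
d^3M/dt^3 = ₁F₁(7; 11; t)/6
d^4M/dt^4 = 7*₁F₁(8; 12; t)/66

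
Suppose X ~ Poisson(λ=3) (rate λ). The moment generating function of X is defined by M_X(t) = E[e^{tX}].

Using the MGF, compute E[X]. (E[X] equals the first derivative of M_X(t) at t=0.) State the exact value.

M_X(t) = e^(3*e^(t) - 3)
M^(1)(t) = 3*e^(-3)*e^(t)*e^(3*e^(t))

E[X] = M^(1)(0) = 3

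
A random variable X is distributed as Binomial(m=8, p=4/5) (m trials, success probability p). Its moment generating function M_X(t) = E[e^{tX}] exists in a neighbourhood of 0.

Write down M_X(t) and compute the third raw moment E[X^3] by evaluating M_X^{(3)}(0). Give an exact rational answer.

M_X(t) = (4*e^(t)/5 + 1/5)^8

E[X^3] = d^3M/dt^3 |_{t=0} = 35744/125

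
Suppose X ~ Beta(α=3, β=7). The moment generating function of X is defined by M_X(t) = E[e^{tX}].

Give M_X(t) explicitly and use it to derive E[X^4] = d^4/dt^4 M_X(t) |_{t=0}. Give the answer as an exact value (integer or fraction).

E[X^4] = D^4[M](0) = 3/143

M_X(t) = ₁F₁(3; 10; t)
D^4[M](t) = 3*₁F₁(7; 14; t)/143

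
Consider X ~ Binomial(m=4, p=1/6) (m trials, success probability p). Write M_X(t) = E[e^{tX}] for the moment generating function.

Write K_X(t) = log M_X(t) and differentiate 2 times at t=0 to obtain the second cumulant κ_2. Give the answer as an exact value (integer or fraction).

κ_2 = d^2K/dt^2 |_{t=0} = 5/9

M_X(t) = (e^(t)/6 + 5/6)^4
K_X(t) = log M_X(t) = 4*log(e^(t)/6 + 5/6)
dK/dt = 4*e^(t)/(e^(t) + 5)
d^2K/dt^2 = 20*e^(t)/(e^(2*t) + 10*e^(t) + 25)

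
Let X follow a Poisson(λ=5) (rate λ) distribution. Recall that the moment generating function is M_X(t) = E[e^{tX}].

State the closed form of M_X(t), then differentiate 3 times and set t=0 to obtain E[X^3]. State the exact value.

E[X^3] = d^3M/dt^3 |_{t=0} = 205

M_X(t) = e^(5*e^(t) - 5)
dM/dt = 5*e^(-5)*e^(t)*e^(5*e^(t))
d^2M/dt^2 = (25*e^(2*t)*e^(5*e^(t)) + 5*e^(t)*e^(5*e^(t)))*e^(-5)
d^3M/dt^3 = (125*e^(3*t)*e^(5*e^(t)) + 75*e^(2*t)*e^(5*e^(t)) + 5*e^(t)*e^(5*e^(t)))*e^(-5)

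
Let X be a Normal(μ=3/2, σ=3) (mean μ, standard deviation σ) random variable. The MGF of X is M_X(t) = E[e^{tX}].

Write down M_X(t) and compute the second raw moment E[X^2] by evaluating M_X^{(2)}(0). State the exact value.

E[X^2] = M′′(0) = 45/4

M_X(t) = e^(9*t^2/2 + 3*t/2)
M′(t) = 9*t*e^(3*t/2)*e^(9*t^2/2) + 3*e^(3*t/2)*e^(9*t^2/2)/2
M′′(t) = 81*t^2*e^(3*t/2)*e^(9*t^2/2) + 27*t*e^(3*t/2)*e^(9*t^2/2) + 45*e^(3*t/2)*e^(9*t^2/2)/4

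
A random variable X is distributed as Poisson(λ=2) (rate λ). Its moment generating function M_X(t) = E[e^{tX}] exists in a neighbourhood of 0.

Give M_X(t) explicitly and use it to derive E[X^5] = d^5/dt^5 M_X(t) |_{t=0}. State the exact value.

M_X(t) = e^(2*e^(t) - 2)
D^5[M](t) = (32*e^(5*t)*e^(2*e^(t)) + 160*e^(4*t)*e^(2*e^(t)) + 200*e^(3*t)*e^(2*e^(t)) + 60*e^(2*t)*e^(2*e^(t)) + 2*e^(t)*e^(2*e^(t)))*e^(-2)

E[X^5] = D^5[M](0) = 454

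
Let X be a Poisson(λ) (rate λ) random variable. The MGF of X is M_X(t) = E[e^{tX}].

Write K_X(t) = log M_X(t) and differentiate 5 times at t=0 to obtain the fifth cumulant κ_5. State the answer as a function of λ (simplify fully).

M_X(t) = e^(λ*(e^(t) - 1))
K_X(t) = log M_X(t) = λ*(e^(t) - 1)
D^5[K](t) = λ*e^(t)

κ_5 = D^5[K](0) = λ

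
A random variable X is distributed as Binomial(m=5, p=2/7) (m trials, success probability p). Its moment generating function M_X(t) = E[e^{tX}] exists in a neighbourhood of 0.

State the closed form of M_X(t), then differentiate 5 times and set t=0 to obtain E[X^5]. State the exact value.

E[X^5] = M^(5)(0) = 1161850/16807

M_X(t) = (2*e^(t)/7 + 5/7)^5
M^(5)(t) = 100000*e^(5*t)/16807 + 409600*e^(4*t)/16807 + 486000*e^(3*t)/16807 + 160000*e^(2*t)/16807 + 6250*e^(t)/16807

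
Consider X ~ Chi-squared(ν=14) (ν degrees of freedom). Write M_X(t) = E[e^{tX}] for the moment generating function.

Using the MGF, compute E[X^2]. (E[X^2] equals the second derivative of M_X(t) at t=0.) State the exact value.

E[X^2] = M^(2)(0) = 224

M_X(t) = (1 - 2*t)^(-7)
M^(2)(t) = -224/(512*t^9 - 2304*t^8 + 4608*t^7 - 5376*t^6 + 4032*t^5 - 2016*t^4 + 672*t^3 - 144*t^2 + 18*t - 1)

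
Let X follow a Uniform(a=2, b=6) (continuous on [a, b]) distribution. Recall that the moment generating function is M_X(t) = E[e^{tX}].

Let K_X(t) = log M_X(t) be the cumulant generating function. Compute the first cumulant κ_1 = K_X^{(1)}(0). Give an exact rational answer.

M_X(t) = (e^(6*t) - e^(2*t))/(4*t)
K_X(t) = log M_X(t) = -log(t) + log(e^(6*t) - e^(2*t)) - 2*log(2)
K′(t) = (6*t*e^(4*t) - 2*t - e^(4*t) + 1)/(t*e^(4*t) - t)

κ_1 = K′(0) = 4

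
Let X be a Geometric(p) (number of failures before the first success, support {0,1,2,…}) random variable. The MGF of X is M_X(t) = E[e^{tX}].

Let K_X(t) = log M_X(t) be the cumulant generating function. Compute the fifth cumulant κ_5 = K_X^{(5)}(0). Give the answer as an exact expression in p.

κ_5 = d^5K/dt^5 |_{t=0} = (p^4 - 15*p^3 + 50*p^2 - 60*p + 24)/p^5

M_X(t) = p/(-(1 - p)*e^(t) + 1)
K_X(t) = log M_X(t) = log(p) - log(-(1 - p)*e^(t) + 1)
dK/dt = (-p*e^(t) + e^(t))/(p*e^(t) - e^(t) + 1)
d^2K/dt^2 = (-p*e^(t) + e^(t))/(p^2*e^(2*t) - 2*p*e^(2*t) + 2*p*e^(t) + e^(2*t) - 2*e^(t) + 1)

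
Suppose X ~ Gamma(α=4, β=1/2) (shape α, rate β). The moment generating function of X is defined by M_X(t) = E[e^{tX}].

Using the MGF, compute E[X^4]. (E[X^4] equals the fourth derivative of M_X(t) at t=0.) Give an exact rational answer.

M_X(t) = 1/(16*(1/2 - t)^4)
M^(4)(t) = 13440/(256*t^8 - 1024*t^7 + 1792*t^6 - 1792*t^5 + 1120*t^4 - 448*t^3 + 112*t^2 - 16*t + 1)

E[X^4] = M^(4)(0) = 13440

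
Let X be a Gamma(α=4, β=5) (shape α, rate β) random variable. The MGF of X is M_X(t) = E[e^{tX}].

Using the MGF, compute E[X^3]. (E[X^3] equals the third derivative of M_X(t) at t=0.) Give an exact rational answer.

E[X^3] = D^3[M](0) = 24/25

M_X(t) = 625/(5 - t)^4
D^3[M](t) = -75000/(t^7 - 35*t^6 + 525*t^5 - 4375*t^4 + 21875*t^3 - 65625*t^2 + 109375*t - 78125)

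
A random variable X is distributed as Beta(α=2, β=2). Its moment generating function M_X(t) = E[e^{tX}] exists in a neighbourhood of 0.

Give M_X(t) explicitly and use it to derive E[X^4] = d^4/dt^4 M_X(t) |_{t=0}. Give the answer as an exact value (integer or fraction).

M_X(t) = ₁F₁(2; 4; t)
M^(4)(t) = ₁F₁(6; 8; t)/7

E[X^4] = M^(4)(0) = 1/7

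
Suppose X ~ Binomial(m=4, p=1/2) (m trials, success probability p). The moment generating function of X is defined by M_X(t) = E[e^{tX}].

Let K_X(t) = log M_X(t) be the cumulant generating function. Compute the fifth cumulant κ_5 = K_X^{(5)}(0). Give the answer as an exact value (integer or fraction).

M_X(t) = (e^(t)/2 + 1/2)^4
K_X(t) = log M_X(t) = 4*log(e^(t)/2 + 1/2)
K′(t) = 4*e^(t)/(e^(t) + 1)
K′′(t) = 4*e^(t)/(e^(2*t) + 2*e^(t) + 1)
K′′′(t) = (-4*e^(2*t) + 4*e^(t))/(e^(3*t) + 3*e^(2*t) + 3*e^(t) + 1)
K′′′′(t) = (4*e^(3*t) - 16*e^(2*t) + 4*e^(t))/(e^(4*t) + 4*e^(3*t) + 6*e^(2*t) + 4*e^(t) + 1)
K′′′′′(t) = (-4*e^(4*t) + 44*e^(3*t) - 44*e^(2*t) + 4*e^(t))/(e^(5*t) + 5*e^(4*t) + 10*e^(3*t) + 10*e^(2*t) + 5*e^(t) + 1)

κ_5 = K′′′′′(0) = 0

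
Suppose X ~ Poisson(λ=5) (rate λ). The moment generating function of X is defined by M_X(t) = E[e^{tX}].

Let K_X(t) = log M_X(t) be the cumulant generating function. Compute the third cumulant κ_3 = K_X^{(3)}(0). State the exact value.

M_X(t) = e^(5*e^(t) - 5)
K_X(t) = log M_X(t) = 5*e^(t) - 5
dK/dt = 5*e^(t)
d^2K/dt^2 = 5*e^(t)
d^3K/dt^3 = 5*e^(t)

κ_3 = d^3K/dt^3 |_{t=0} = 5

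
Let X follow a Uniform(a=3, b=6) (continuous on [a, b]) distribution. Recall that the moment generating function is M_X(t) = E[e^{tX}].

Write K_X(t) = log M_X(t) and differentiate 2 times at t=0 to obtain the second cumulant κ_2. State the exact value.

M_X(t) = (e^(6*t) - e^(3*t))/(3*t)
K_X(t) = log M_X(t) = -log(t) + log(e^(6*t) - e^(3*t)) - log(3)
K^(2)(t) = (-9*t^2*e^(3*t) + e^(6*t) - 2*e^(3*t) + 1)/(t^2*e^(6*t) - 2*t^2*e^(3*t) + t^2)

κ_2 = K^(2)(0) = 3/4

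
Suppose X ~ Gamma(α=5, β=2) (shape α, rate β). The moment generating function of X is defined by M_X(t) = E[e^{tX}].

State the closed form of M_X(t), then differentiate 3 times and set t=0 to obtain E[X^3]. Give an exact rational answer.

E[X^3] = M′′′(0) = 105/4

M_X(t) = 32/(2 - t)^5
M′(t) = 160/(t^6 - 12*t^5 + 60*t^4 - 160*t^3 + 240*t^2 - 192*t + 64)
M′′(t) = -960/(t^7 - 14*t^6 + 84*t^5 - 280*t^4 + 560*t^3 - 672*t^2 + 448*t - 128)
M′′′(t) = 6720/(t^8 - 16*t^7 + 112*t^6 - 448*t^5 + 1120*t^4 - 1792*t^3 + 1792*t^2 - 1024*t + 256)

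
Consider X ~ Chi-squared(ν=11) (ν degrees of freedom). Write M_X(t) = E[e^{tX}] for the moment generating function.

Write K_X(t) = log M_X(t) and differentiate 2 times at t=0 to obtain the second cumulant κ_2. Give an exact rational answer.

κ_2 = d^2K/dt^2 |_{t=0} = 22

M_X(t) = (1 - 2*t)^(-11/2)
K_X(t) = log M_X(t) = -11*log(1 - 2*t)/2
dK/dt = -11/(2*t - 1)
d^2K/dt^2 = 22/(4*t^2 - 4*t + 1)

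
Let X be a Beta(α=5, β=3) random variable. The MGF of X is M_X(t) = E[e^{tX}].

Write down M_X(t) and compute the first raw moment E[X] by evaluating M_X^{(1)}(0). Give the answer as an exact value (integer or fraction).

M_X(t) = ₁F₁(5; 8; t)
M^(1)(t) = 5*₁F₁(6; 9; t)/8

E[X] = M^(1)(0) = 5/8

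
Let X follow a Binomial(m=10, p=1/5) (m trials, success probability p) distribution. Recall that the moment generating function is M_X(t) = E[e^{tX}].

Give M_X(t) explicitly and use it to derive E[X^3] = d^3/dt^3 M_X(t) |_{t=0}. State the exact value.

M_X(t) = (e^(t)/5 + 4/5)^10

E[X^3] = M′′′(0) = 464/25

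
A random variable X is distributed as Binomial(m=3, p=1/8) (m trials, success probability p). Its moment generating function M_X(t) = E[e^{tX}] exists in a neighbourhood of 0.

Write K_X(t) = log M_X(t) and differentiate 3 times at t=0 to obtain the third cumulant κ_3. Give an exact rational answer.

κ_3 = K^(3)(0) = 63/256

M_X(t) = (e^(t)/8 + 7/8)^3
K_X(t) = log M_X(t) = 3*log(e^(t)/8 + 7/8)
K^(3)(t) = (-21*e^(2*t) + 147*e^(t))/(e^(3*t) + 21*e^(2*t) + 147*e^(t) + 343)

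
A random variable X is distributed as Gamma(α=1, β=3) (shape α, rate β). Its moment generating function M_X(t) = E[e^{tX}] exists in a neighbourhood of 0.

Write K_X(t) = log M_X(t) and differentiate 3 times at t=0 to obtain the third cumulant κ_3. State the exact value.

M_X(t) = 3/(3 - t)
K_X(t) = log M_X(t) = -log(3 - t) + log(3)
dK/dt = -1/(t - 3)
d^2K/dt^2 = 1/(t^2 - 6*t + 9)
d^3K/dt^3 = -2/(t^3 - 9*t^2 + 27*t - 27)

κ_3 = d^3K/dt^3 |_{t=0} = 2/27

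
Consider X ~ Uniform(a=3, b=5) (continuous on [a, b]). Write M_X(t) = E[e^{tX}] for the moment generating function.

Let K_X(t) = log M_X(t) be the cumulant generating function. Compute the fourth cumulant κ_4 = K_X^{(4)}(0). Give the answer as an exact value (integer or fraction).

κ_4 = K′′′′(0) = -2/15

M_X(t) = (e^(5*t) - e^(3*t))/(2*t)
K_X(t) = log M_X(t) = -log(t) + log(e^(5*t) - e^(3*t)) - log(2)
K′(t) = (5*t*e^(2*t) - 3*t - e^(2*t) + 1)/(t*e^(2*t) - t)
K′′(t) = (-4*t^2*e^(2*t) + e^(4*t) - 2*e^(2*t) + 1)/(t^2*e^(4*t) - 2*t^2*e^(2*t) + t^2)
K′′′(t) = (8*t^3*e^(4*t) + 8*t^3*e^(2*t) - 2*e^(6*t) + 6*e^(4*t) - 6*e^(2*t) + 2)/(t^3*e^(6*t) - 3*t^3*e^(4*t) + 3*t^3*e^(2*t) - t^3)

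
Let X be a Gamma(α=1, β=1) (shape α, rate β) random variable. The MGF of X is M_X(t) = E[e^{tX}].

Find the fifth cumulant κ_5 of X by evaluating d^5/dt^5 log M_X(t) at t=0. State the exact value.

M_X(t) = 1/(1 - t)
K_X(t) = log M_X(t) = -log(1 - t)
dK/dt = -1/(t - 1)
d^2K/dt^2 = 1/(t^2 - 2*t + 1)
d^3K/dt^3 = -2/(t^3 - 3*t^2 + 3*t - 1)
d^4K/dt^4 = 6/(t^4 - 4*t^3 + 6*t^2 - 4*t + 1)
d^5K/dt^5 = -24/(t^5 - 5*t^4 + 10*t^3 - 10*t^2 + 5*t - 1)

κ_5 = d^5K/dt^5 |_{t=0} = 24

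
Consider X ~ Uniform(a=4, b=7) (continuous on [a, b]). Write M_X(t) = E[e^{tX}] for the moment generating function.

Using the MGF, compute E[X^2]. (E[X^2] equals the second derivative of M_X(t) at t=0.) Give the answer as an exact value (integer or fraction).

M_X(t) = (e^(7*t) - e^(4*t))/(3*t)
D^2[M](t) = (49*t^2*e^(7*t) - 16*t^2*e^(4*t) - 14*t*e^(7*t) + 8*t*e^(4*t) + 2*e^(7*t) - 2*e^(4*t))/(3*t^3)

E[X^2] = D^2[M](0) = 31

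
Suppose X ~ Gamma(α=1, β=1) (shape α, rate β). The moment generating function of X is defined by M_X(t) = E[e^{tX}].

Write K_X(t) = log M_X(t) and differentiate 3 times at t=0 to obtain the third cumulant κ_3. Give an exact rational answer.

κ_3 = K′′′(0) = 2

M_X(t) = 1/(1 - t)
K_X(t) = log M_X(t) = -log(1 - t)
K′(t) = -1/(t - 1)
K′′(t) = 1/(t^2 - 2*t + 1)
K′′′(t) = -2/(t^3 - 3*t^2 + 3*t - 1)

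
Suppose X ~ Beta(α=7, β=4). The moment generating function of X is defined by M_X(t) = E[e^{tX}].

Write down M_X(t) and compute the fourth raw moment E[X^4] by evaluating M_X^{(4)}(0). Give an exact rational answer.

M_X(t) = ₁F₁(7; 11; t)
dM/dt = 7*₁F₁(8; 12; t)/11
d^2M/dt^2 = 14*₁F₁(9; 13; t)/33
d^3M/dt^3 = 42*₁F₁(10; 14; t)/143
d^4M/dt^4 = 30*₁F₁(11; 15; t)/143

E[X^4] = d^4M/dt^4 |_{t=0} = 30/143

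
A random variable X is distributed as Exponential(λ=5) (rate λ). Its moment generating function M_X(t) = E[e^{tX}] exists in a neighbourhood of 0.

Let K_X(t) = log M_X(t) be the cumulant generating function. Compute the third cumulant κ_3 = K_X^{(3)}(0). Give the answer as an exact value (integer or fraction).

M_X(t) = 5/(5 - t)
K_X(t) = log M_X(t) = -log(5 - t) + log(5)
dK/dt = -1/(t - 5)
d^2K/dt^2 = 1/(t^2 - 10*t + 25)
d^3K/dt^3 = -2/(t^3 - 15*t^2 + 75*t - 125)

κ_3 = d^3K/dt^3 |_{t=0} = 2/125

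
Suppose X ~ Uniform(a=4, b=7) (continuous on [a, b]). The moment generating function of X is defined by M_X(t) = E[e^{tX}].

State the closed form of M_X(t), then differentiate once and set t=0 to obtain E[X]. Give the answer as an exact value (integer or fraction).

E[X] = M^(1)(0) = 11/2

M_X(t) = (e^(7*t) - e^(4*t))/(3*t)
M^(1)(t) = (7*t*e^(7*t) - 4*t*e^(4*t) - e^(7*t) + e^(4*t))/(3*t^2)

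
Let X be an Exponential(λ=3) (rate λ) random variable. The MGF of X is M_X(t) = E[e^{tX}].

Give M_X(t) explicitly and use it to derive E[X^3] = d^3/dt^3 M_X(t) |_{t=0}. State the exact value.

E[X^3] = d^3M/dt^3 |_{t=0} = 2/9

M_X(t) = 3/(3 - t)
dM/dt = 3/(t^2 - 6*t + 9)
d^2M/dt^2 = -6/(t^3 - 9*t^2 + 27*t - 27)
d^3M/dt^3 = 18/(t^4 - 12*t^3 + 54*t^2 - 108*t + 81)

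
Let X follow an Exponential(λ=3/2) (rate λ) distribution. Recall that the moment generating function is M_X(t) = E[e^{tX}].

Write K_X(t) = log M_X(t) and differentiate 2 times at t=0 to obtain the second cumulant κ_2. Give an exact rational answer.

κ_2 = d^2K/dt^2 |_{t=0} = 4/9

M_X(t) = 3/(2*(3/2 - t))
K_X(t) = log M_X(t) = -log(3/2 - t) - log(2) + log(3)
dK/dt = -2/(2*t - 3)
d^2K/dt^2 = 4/(4*t^2 - 12*t + 9)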